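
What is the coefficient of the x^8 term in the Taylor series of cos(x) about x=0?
Expand to order 8: cos(x) = x^8/40320 - x^6/720 + x^4/24 - x^2/2 + 1 + O(x^9).
The coefficient of x^8 is 1/40320.

Final answer: 1/40320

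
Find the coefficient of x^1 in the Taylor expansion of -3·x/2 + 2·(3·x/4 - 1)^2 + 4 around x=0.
Expand to order 1: -3·x/2 + 2·(3·x/4 - 1)^2 + 4 = 6 - 9·x/2 + O(x^2).
The coefficient of x^1 is -9/2.

Final answer: -9/2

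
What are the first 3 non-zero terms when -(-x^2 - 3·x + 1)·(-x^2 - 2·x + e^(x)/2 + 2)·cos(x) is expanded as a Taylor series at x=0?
-25·x^3/3 + 9·x - 5/2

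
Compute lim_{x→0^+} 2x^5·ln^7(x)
This is a 0·∞ indeterminate form at x → 0⁺.
Rewrite the product as 2·ln^7(x) / x^(-5) and apply L'Hôpital, or use the standard hierarchy x^(-5) ≫ |ln x|^7 as x → 0⁺.
The indeterminate product → 0, so the limit = 0.

Final answer: 0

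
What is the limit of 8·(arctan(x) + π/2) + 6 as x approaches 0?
Direct substitution at x = 0 gives 6 + 4·π.

Final answer: 6 + 4·π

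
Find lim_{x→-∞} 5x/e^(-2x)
This is an ∞/∞ indeterminate form as x → -∞.
Compare growth rates of the dominant terms (exponentials ≫ polynomials ≫ logarithms), or apply L'Hôpital's rule; the quotient → 0.
Limit = 0.

Final answer: 0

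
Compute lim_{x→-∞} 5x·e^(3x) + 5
The product is a 0·∞ indeterminate form at x → -∞.
Rewrite the product as 5x / e^(-3x) (an ∞/∞ form) and apply L'Hôpital, or use the standard hierarchy e^(3|x|) ≫ |x| as x → -∞.
The indeterminate product → 0, so the limit = 5.

Final answer: 5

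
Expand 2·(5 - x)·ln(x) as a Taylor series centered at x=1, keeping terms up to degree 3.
8·(x - 1) - 6·(x - 1)^2 + 11·(x - 1)^3/3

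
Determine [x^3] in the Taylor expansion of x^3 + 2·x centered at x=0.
Expand to order 3: x^3 + 2·x = x^3 + 2·x + O(x^4).
The coefficient of x^3 is 1.

Final answer: 1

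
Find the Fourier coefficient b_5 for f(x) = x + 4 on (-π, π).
b_5 = (1/π) ∫_{-π}^{π} f(x)·sin(5x) dx.
Evaluate the integral (use parity and integration by parts as needed): b_5 = 2/5.

Final answer: 2/5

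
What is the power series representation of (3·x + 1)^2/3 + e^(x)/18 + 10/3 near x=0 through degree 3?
x^3/108 + 109·x^2/36 + 37·x/18 + 67/18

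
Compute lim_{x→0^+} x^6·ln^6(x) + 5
The product is a 0·∞ indeterminate form at x → 0⁺.
Rewrite the product as ln^6(x) / x^(-6) and apply L'Hôpital, or use the standard hierarchy x^(-6) ≫ |ln x|^6 as x → 0⁺.
The indeterminate product → 0, so the limit = 5.

Final answer: 5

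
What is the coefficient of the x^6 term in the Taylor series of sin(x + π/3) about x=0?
Expand to order 6: sin(x + π/3) = -√(3)·x^6/1440 + x^5/240 + √(3)·x^4/48 - x^3/12 - √(3)·x^2/4 + x/2 + √(3)/2 + O(x^7).
The coefficient of x^6 is -√(3)/1440.

Final answer: -√(3)/1440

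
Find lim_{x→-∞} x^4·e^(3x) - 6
The product is a 0·∞ indeterminate form at x → -∞.
Rewrite the product as x^4 / e^(-3x) (an ∞/∞ form) and apply L'Hôpital, or use the standard hierarchy e^(3|x|) ≫ |x^4| as x → -∞.
The indeterminate product → 0, so the limit = -6.

Final answer: -6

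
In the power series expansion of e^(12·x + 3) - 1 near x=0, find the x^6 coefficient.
Expand to order 6: e^(12·x + 3) - 1 = 20736·x^6·e^(3)/5 + 10368·x^5·e^(3)/5 + 864·x^4·e^(3) + 288·x^3·e^(3) + 72·x^2·e^(3) + 12·x·e^(3) - 1 + e^(3) + O(x^7).
The coefficient of x^6 is 20736·e^(3)/5.

Final answer: 20736·e^(3)/5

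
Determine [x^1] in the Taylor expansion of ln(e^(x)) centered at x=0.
Expand to order 1: ln(e^(x)) = x + O(x^2).
The coefficient of x^1 is 1.

Final answer: 1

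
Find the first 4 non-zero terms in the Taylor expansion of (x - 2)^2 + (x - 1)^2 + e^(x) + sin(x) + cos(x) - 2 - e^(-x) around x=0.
x^3/6 + 3·x^2/2 - 3·x + 4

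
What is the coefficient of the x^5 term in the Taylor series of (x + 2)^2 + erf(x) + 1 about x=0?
Expand to order 5: (x + 2)^2 + erf(x) + 1 = x^5/(5·√(π)) - 2·x^3/(3·√(π)) + x^2 + x·(2/√(π) + 4) + 5 + O(x^6).
The coefficient of x^5 is 1/(5·√(π)).

Final answer: 1/(5·√(π))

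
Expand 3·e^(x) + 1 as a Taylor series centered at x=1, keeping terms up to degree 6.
1 + 3·e + 3·e·(x - 1) + 3·e·(x - 1)^2/2 + e·(x - 1)^3/2 + e·(x - 1)^4/8 + e·(x - 1)^5/40 + e·(x - 1)^6/240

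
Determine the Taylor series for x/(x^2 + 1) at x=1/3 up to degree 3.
3/10 + 18·(x - 1/3)/25 - 351·(x - 1/3)^2/500 - 567·(x - 1/3)^3/2500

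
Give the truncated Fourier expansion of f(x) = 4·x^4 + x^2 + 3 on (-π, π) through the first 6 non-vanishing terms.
(188 - 32·π^2)·cos(x) + (-11 + 8·π^2)·cos(2·x) + (52/27 - 32·π^2/9)·cos(3·x) + (-1/2 + 2·π^2)·cos(4·x) + (92/625 - 32·π^2/25)·cos(5·x) + 3 + π^2/3 + 4·π^4/5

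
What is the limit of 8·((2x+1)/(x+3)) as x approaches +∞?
Evaluate the dominant behaviour as x → +∞; each term tends to a finite value or vanishes.
Limit = 16.

Final answer: 16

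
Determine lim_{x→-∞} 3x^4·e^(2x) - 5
The product is a 0·∞ indeterminate form at x → -∞.
Rewrite the product as 3x^4 / e^(-2x) (an ∞/∞ form) and apply L'Hôpital, or use the standard hierarchy e^(2|x|) ≫ |x^4| as x → -∞.
The indeterminate product → 0, so the limit = -5.

Final answer: -5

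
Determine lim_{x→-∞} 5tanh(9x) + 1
Evaluate the dominant behaviour as x → -∞; each term tends to a finite value or vanishes.
Limit = -4.

Final answer: -4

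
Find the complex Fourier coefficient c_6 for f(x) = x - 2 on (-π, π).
Compute the real Fourier coefficients first: a_6 = 0, b_6 = -1/3.
Then c_6 = (a_6 − i·b_6)/2 = i/6.

Final answer: i/6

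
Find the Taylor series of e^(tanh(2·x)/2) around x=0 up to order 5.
59·x^5/40 - 31·x^4/24 - 7·x^3/6 + x^2/2 + x + 1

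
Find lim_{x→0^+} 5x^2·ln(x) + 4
The product is a 0·∞ indeterminate form at x → 0⁺.
Rewrite the product as 5·ln(x) / x^(-2) and apply L'Hôpital, or use the standard hierarchy x^(-2) ≫ |ln x| as x → 0⁺.
The indeterminate product → 0, so the limit = 4.

Final answer: 4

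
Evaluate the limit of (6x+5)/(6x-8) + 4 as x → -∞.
Evaluate the dominant behaviour as x → -∞; each term tends to a finite value or vanishes.
Limit = 5.

Final answer: 5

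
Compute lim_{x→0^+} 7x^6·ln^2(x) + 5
The product is a 0·∞ indeterminate form at x → 0⁺.
Rewrite the product as 7·ln^2(x) / x^(-6) and apply L'Hôpital, or use the standard hierarchy x^(-6) ≫ |ln x|^2 as x → 0⁺.
The indeterminate product → 0, so the limit = 5.

Final answer: 5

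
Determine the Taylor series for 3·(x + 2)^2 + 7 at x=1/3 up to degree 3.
70/3 + 14·(x - 1/3) + 3·(x - 1/3)^2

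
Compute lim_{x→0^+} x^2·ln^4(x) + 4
The product is a 0·∞ indeterminate form at x → 0⁺.
Rewrite the product as ln^4(x) / x^(-2) and apply L'Hôpital, or use the standard hierarchy x^(-2) ≫ |ln x|^4 as x → 0⁺.
The indeterminate product → 0, so the limit = 4.

Final answer: 4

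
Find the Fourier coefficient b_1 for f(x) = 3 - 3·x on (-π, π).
b_1 = (1/π) ∫_{-π}^{π} f(x)·sin(1x) dx.
Evaluate the integral (use parity and integration by parts as needed): b_1 = -6.

Final answer: -6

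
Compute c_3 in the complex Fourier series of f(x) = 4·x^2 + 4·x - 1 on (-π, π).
Compute the real Fourier coefficients first: a_3 = -16/9, b_3 = 8/3.
Then c_3 = (a_3 − i·b_3)/2 = -8/9 - 4·i/3.

Final answer: -8/9 - 4·i/3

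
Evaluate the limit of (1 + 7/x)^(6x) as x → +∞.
As x → +∞: write (1 + 7/x)^(6x) = ((1 + 7/x)^x)^6 → (e^7)^6 = e^42.
Limit = e^(42).

Final answer: e^(42)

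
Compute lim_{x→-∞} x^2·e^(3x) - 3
The product is a 0·∞ indeterminate form at x → -∞.
Rewrite the product as x^2 / e^(-3x) (an ∞/∞ form) and apply L'Hôpital, or use the standard hierarchy e^(3|x|) ≫ |x^2| as x → -∞.
The indeterminate product → 0, so the limit = -3.

Final answer: -3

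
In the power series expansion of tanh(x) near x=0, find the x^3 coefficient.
Expand to order 3: tanh(x) = -x^3/3 + x + O(x^4).
The coefficient of x^3 is -1/3.

Final answer: -1/3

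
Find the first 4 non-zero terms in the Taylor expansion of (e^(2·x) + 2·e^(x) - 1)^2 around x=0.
92·x^3/3 + 28·x^2 + 16·x + 4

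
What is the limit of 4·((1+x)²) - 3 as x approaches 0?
Direct substitution at x = 0 gives 1.

Final answer: 1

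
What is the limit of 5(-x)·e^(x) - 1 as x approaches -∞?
The product is a 0·∞ indeterminate form at x → -∞.
Rewrite the product as 5(-x) / e^(-x) (an ∞/∞ form) and apply L'Hôpital, or use the standard hierarchy e^(|x|) ≫ |(-x)| as x → -∞.
The indeterminate product → 0, so the limit = -1.

Final answer: -1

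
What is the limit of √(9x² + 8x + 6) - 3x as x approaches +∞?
As x → +∞: multiply by the conjugate to get (8x+6)/(√(9x²+8x+6)+3x); the denominator ~ 6x, so the limit is 8/6 = 4/3.
Limit = 4/3.

Final answer: 4/3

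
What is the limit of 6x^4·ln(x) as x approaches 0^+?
This is a 0·∞ indeterminate form at x → 0⁺.
Rewrite the product as 6·ln(x) / x^(-4) and apply L'Hôpital, or use the standard hierarchy x^(-4) ≫ |ln x| as x → 0⁺.
The indeterminate product → 0, so the limit = 0.

Final answer: 0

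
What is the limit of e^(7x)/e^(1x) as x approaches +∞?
This is an ∞/∞ indeterminate form as x → +∞.
Rewrite e^(7x)/e^(1x) = e^((7−1)x) = e^(6x); the exponent coefficient is 6 > 0 so e^(6x) → ∞.
Limit = ∞.

Final answer: ∞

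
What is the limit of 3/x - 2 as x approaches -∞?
Evaluate the dominant behaviour as x → -∞; each term tends to a finite value or vanishes.
Limit = -2.

Final answer: -2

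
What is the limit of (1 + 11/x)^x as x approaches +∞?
As x → +∞: this is the defining limit (1 + 11/x)^x → e^11.
Limit = e^(11).

Final answer: e^(11)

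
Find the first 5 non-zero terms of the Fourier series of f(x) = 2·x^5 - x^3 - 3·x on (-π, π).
(-82·π^2 + 4·π^4 + 486)·sin(x) + (-2·π^4 - 27/2 + 11·π^2)·sin(2·x) + (-98·π^2/27 + 34/81 + 4·π^4/3)·sin(3·x) + (-π^4 + 27/32 + 7·π^2/4)·sin(4·x) + (-26·π^2/25 - 594/625 + 4·π^4/5)·sin(5·x)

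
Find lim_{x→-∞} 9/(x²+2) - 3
Evaluate the dominant behaviour as x → -∞; each term tends to a finite value or vanishes.
Limit = -3.

Final answer: -3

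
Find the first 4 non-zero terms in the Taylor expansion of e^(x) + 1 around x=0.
x^3/6 + x^2/2 + x + 2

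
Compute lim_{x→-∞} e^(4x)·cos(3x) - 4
Evaluate the dominant behaviour as x → -∞; each term tends to a finite value or vanishes.
Limit = -4.

Final answer: -4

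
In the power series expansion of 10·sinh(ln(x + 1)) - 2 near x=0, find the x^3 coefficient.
Expand to order 3: 10·sinh(ln(x + 1)) - 2 = 5·x^3 - 5·x^2 + 10·x - 2 + O(x^4).
The coefficient of x^3 is 5.

Final answer: 5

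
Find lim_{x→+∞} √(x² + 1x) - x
This is an ∞ − ∞ indeterminate form.
Multiply and divide by the conjugate √(x²+1x) + x; the x² terms cancel, leaving (1x)/(√(x²+1x)+x) → 1/2.
Limit = 1/2.

Final answer: 1/2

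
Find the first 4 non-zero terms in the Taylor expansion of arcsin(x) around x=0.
5·x^7/112 + 3·x^5/40 + x^3/6 + x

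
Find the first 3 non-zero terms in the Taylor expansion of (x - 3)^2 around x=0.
x^2 - 6·x + 9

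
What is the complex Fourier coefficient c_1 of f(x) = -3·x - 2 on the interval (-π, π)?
Compute the real Fourier coefficients first: a_1 = 0, b_1 = -6.
Then c_1 = (a_1 − i·b_1)/2 = 3·i.

Final answer: 3·i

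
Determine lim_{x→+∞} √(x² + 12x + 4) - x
This is an ∞ − ∞ indeterminate form.
Multiply and divide by the conjugate √(x²+12x + 4) + x; the x² terms cancel, leaving (12x + 4)/(√(x²+12x + 4)+x) → 12/2 = 6.
Limit = 6.

Final answer: 6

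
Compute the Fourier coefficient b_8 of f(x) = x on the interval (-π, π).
b_8 = (1/π) ∫_{-π}^{π} f(x)·sin(8x) dx.
Evaluate the integral (use parity and integration by parts as needed): b_8 = -1/4.

Final answer: -1/4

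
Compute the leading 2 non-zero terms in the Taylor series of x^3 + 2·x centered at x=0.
x^3 + 2·x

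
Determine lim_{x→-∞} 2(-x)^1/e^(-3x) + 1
The quotient is an ∞/∞ indeterminate form as x → -∞.
Compare growth rates of the dominant terms (exponentials ≫ polynomials ≫ logarithms), or apply L'Hôpital's rule; the quotient → 0.
Adding the constant: 0 + 1 = 1. Limit = 1.

Final answer: 1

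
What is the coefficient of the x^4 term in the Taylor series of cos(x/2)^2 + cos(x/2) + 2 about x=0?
Expand to order 4: cos(x/2)^2 + cos(x/2) + 2 = 3·x^4/128 - 3·x^2/8 + 4 + O(x^5).
The coefficient of x^4 is 3/128.

Final answer: 3/128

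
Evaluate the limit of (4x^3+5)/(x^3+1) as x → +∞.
This is an ∞/∞ indeterminate form as x → +∞.
Divide numerator and denominator by x^3 and let the lower-order terms vanish; the leading terms give 4/1 = 4.
Limit = 4.

Final answer: 4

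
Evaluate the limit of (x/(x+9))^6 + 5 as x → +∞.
As x → +∞: x/(x+9) = 1/(1 + 9/x) → 1, and the 6th power of a limit-1 base also → 1; with the additive constant, 1 + 5 = 6.
Limit = 6.

Final answer: 6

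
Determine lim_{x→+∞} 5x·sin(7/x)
As x → +∞: let u = 7/x → 0⁺; then 5·x·sin(7/x) = 5·7·sin(u)/u → 5·7·1 = 35.
Limit = 35.

Final answer: 35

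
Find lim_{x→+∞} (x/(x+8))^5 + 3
As x → +∞: x/(x+8) = 1/(1 + 8/x) → 1, and the 5th power of a limit-1 base also → 1; with the additive constant, 1 + 3 = 4.
Limit = 4.

Final answer: 4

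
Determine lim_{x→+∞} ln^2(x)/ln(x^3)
This is an ∞/∞ indeterminate form as x → +∞.
Write ln(x^3) = 3·ln(x), reducing the quotient to ln(x)/3 → ∞.
Limit = ∞.

Final answer: ∞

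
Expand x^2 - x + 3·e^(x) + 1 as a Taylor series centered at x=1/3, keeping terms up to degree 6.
7/9 + 3·e^(1/3) + (-1/3 + 3·e^(1/3))·(x - 1/3) + (1 + 3·e^(1/3)/2)·(x - 1/3)^2 + e^(1/3)·(x - 1/3)^3/2 + e^(1/3)·(x - 1/3)^4/8 + e^(1/3)·(x - 1/3)^5/40 + e^(1/3)·(x - 1/3)^6/240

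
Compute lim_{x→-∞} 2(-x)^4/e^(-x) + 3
The quotient is an ∞/∞ indeterminate form as x → -∞.
Compare growth rates of the dominant terms (exponentials ≫ polynomials ≫ logarithms), or apply L'Hôpital's rule; the quotient → 0.
Adding the constant: 0 + 3 = 3. Limit = 3.

Final answer: 3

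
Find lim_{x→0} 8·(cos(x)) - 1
Direct substitution at x = 0 gives 7.

Final answer: 7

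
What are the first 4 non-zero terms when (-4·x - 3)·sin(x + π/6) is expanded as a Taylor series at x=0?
x^3·(√(3)/4 + 1) + x^2·(3/4 - 2·√(3)) + x·(-3·√(3)/2 - 2) - 3/2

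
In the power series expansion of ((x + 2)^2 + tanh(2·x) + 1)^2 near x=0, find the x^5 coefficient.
Expand to order 5: ((x + 2)^2 + tanh(2·x) + 1)^2 = 112·x^5/3 - 31·x^4 - 44·x^3/3 + 46·x^2 + 60·x + 25 + O(x^6).
The coefficient of x^5 is 112/3.

Final answer: 112/3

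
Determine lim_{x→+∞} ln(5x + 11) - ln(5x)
This is an ∞ − ∞ indeterminate form.
Combine the logarithms: ln(5x+11) − ln(5x) = ln((5x+11)/(5x)) = ln(1 + 11/(5x)) → ln(1) = 0.
Limit = 0.

Final answer: 0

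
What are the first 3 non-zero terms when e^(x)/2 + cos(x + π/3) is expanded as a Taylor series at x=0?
x^3·(1/12 + √(3)/12) + x·(1/2 - √(3)/2) + 1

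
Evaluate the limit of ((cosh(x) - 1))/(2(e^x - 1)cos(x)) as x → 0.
Both numerator and denominator → 0 as x → 0; this is a 0/0 indeterminate form.
Expand each to leading order near x = 0: numerator ~ x^2/2, denominator ~ 2·x.
The limit of the ratio is 0.

Final answer: 0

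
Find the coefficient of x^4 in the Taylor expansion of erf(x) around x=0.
Expand to order 4: erf(x) = -2·x^3/(3·√(π)) + 2·x/√(π) + O(x^5).
The coefficient of x^4 is 0.

Final answer: 0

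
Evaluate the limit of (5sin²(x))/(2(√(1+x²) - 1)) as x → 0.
Both numerator and denominator → 0 as x → 0; this is a 0/0 indeterminate form.
Expand each to leading order near x = 0: numerator ~ 5·x^2, denominator ~ x^2.
The limit of the ratio is 5.

Final answer: 5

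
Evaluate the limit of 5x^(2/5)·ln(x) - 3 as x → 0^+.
The product is a 0·∞ indeterminate form at x → 0⁺.
Rewrite the product as 5·ln(x) / x^(-2/5) and apply L'Hôpital, or use the standard hierarchy x^(-2/5) ≫ |ln x| as x → 0⁺.
The indeterminate product → 0, so the limit = -3.

Final answer: -3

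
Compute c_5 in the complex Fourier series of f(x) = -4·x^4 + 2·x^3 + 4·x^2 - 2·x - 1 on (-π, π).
Compute the real Fourier coefficients first: a_5 = -592/625 + 32·π^2/25, b_5 = -124/125 + 4·π^2/5.
Then c_5 = (a_5 − i·b_5)/2 = -296/625 + 16·π^2/25 - 2·i·π^2/5 + 62·i/125.

Final answer: -296/625 + 16·π^2/25 - 2·i·π^2/5 + 62·i/125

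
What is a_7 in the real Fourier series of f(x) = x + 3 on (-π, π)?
a_7 = (1/π) ∫_{-π}^{π} f(x)·cos(7x) dx.
Evaluate the integral (use parity and integration by parts as needed): a_7 = 0.

Final answer: 0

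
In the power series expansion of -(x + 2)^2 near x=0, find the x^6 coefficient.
Expand to order 6: -(x + 2)^2 = -x^2 - 4·x - 4 + O(x^7).
The coefficient of x^6 is 0.

Final answer: 0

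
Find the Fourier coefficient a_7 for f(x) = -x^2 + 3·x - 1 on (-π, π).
a_7 = (1/π) ∫_{-π}^{π} f(x)·cos(7x) dx.
Evaluate the integral (use parity and integration by parts as needed): a_7 = 4/49.

Final answer: 4/49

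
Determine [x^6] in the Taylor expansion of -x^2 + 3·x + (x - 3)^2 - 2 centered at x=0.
Expand to order 6: -x^2 + 3·x + (x - 3)^2 - 2 = 7 - 3·x + O(x^7).
The coefficient of x^6 is 0.

Final answer: 0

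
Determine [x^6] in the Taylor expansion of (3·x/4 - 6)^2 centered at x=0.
Expand to order 6: (3·x/4 - 6)^2 = 9·x^2/16 - 9·x + 36 + O(x^7).
The coefficient of x^6 is 0.

Final answer: 0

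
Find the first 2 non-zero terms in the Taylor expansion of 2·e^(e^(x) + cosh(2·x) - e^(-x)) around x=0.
4·e·x + 2·e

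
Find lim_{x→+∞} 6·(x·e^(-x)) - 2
Evaluate the dominant behaviour as x → +∞; each term tends to a finite value or vanishes.
Limit = -2.

Final answer: -2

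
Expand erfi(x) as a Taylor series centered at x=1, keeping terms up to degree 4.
erfi(1) + 2·e·(x - 1)/√(π) + 2·e·(x - 1)^2/√(π) + 2·e·(x - 1)^3/√(π) + 5·e·(x - 1)^4/(3·√(π))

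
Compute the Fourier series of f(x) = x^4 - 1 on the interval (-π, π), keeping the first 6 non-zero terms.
(48 - 8·π^2)·cos(x) + (-3 + 2·π^2)·cos(2·x) + (16/27 - 8·π^2/9)·cos(3·x) + (-3/16 + π^2/2)·cos(4·x) + (48/625 - 8·π^2/25)·cos(5·x) - 1 + π^4/5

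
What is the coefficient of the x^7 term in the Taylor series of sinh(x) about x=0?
Expand to order 7: sinh(x) = x^7/5040 + x^5/120 + x^3/6 + x + O(x^8).
The coefficient of x^7 is 1/5040.

Final answer: 1/5040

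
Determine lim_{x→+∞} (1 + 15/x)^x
As x → +∞: this is the defining limit (1 + 15/x)^x → e^15.
Limit = e^(15).

Final answer: e^(15)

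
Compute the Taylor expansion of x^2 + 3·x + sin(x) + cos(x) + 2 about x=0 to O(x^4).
-x^3/6 + x^2/2 + 4·x + 3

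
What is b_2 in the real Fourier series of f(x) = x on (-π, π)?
b_2 = (1/π) ∫_{-π}^{π} f(x)·sin(2x) dx.
Evaluate the integral (use parity and integration by parts as needed): b_2 = -1.

Final answer: -1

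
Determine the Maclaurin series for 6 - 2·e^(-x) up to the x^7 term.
x^7/2520 - x^6/360 + x^5/60 - x^4/12 + x^3/3 - x^2 + 2·x + 4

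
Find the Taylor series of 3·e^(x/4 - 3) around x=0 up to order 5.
x^5·e^(-3)/40960 + x^4·e^(-3)/2048 + x^3·e^(-3)/128 + 3·x^2·e^(-3)/32 + 3·x·e^(-3)/4 + 3·e^(-3)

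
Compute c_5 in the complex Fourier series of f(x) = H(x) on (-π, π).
Compute the real Fourier coefficients first: a_5 = 0, b_5 = 2/(5·π).
Then c_5 = (a_5 − i·b_5)/2 = -i/(5·π).

Final answer: -i/(5·π)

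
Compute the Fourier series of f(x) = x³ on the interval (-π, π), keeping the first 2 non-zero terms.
(-12 + 2·π^2)·sin(x) + (3/2 - π^2)·sin(2·x)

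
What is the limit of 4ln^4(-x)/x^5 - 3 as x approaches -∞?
The quotient is an ∞/∞ indeterminate form as x → -∞.
Compare growth rates of the dominant terms (exponentials ≫ polynomials ≫ logarithms), or apply L'Hôpital's rule; the quotient → 0.
Adding the constant: 0 - 3 = -3. Limit = -3.

Final answer: -3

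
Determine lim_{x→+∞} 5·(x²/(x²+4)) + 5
Evaluate the dominant behaviour as x → +∞; each term tends to a finite value or vanishes.
Limit = 10.

Final answer: 10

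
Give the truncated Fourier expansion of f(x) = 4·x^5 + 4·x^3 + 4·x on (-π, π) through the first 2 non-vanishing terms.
(-152·π^2 + 8·π^4 + 920)·sin(x) + (-4·π^4 - 28 + 16·π^2)·sin(2·x)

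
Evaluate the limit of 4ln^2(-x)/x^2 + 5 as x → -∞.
The quotient is an ∞/∞ indeterminate form as x → -∞.
Compare growth rates of the dominant terms (exponentials ≫ polynomials ≫ logarithms), or apply L'Hôpital's rule; the quotient → 0.
Adding the constant: 0 + 5 = 5. Limit = 5.

Final answer: 5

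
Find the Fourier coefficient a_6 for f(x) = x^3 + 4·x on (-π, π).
a_6 = (1/π) ∫_{-π}^{π} f(x)·cos(6x) dx.
Evaluate the integral (use parity and integration by parts as needed): a_6 = 0.

Final answer: 0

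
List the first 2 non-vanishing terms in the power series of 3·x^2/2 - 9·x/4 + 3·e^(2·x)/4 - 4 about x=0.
-3·x/4 - 13/4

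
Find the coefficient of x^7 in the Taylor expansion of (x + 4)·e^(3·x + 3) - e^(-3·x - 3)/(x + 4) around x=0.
Expand to order 7: (x + 4)·e^(3·x + 3) - e^(-3·x - 3)/(x + 4) = x^7·(101971·e^(-3)/458752 + 1539·e^(3)/560) + x^6·(-37289·e^(-3)/81920 + 243·e^(3)/40) + x^5·(16553·e^(-3)/20480 + 459·e^(3)/40) + x^4·(-1237·e^(-3)/1024 + 18·e^(3)) + x^3·(373·e^(-3)/256 + 45·e^(3)/2) + x^2·(-85·e^(-3)/64 + 21·e^(3)) + x·(13·e^(-3)/16 + 13·e^(3)) - e^(-3)/4 + 4·e^(3) + O(x^8).
The coefficient of x^7 is 101971·e^(-3)/458752 + 1539·e^(3)/560.

Final answer: 101971·e^(-3)/458752 + 1539·e^(3)/560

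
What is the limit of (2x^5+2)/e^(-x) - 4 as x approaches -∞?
The quotient is an ∞/∞ indeterminate form as x → -∞.
Compare growth rates of the dominant terms (exponentials ≫ polynomials ≫ logarithms), or apply L'Hôpital's rule; the quotient → 0.
Adding the constant: 0 - 4 = -4. Limit = -4.

Final answer: -4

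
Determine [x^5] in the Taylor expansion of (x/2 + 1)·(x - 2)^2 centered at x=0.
Expand to order 5: (x/2 + 1)·(x - 2)^2 = x^3/2 - x^2 - 2·x + 4 + O(x^6).
The coefficient of x^5 is 0.

Final answer: 0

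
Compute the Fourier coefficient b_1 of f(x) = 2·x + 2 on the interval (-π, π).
b_1 = (1/π) ∫_{-π}^{π} f(x)·sin(1x) dx.
Evaluate the integral (use parity and integration by parts as needed): b_1 = 4.

Final answer: 4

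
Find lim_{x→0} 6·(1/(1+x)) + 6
Direct substitution at x = 0 gives 12.

Final answer: 12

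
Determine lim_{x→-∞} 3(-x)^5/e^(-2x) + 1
The quotient is an ∞/∞ indeterminate form as x → -∞.
Compare growth rates of the dominant terms (exponentials ≫ polynomials ≫ logarithms), or apply L'Hôpital's rule; the quotient → 0.
Adding the constant: 0 + 1 = 1. Limit = 1.

Final answer: 1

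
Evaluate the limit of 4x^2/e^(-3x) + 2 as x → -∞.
The quotient is an ∞/∞ indeterminate form as x → -∞.
Compare growth rates of the dominant terms (exponentials ≫ polynomials ≫ logarithms), or apply L'Hôpital's rule; the quotient → 0.
Adding the constant: 0 + 2 = 2. Limit = 2.

Final answer: 2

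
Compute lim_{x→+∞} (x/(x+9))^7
As x → +∞: x/(x+9) = 1/(1 + 9/x) → 1, and the 7th power of a limit-1 base also → 1.
Limit = 1.

Final answer: 1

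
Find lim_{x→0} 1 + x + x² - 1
Direct substitution at x = 0 gives 0.

Final answer: 0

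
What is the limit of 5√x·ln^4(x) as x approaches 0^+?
This is a 0·∞ indeterminate form at x → 0⁺.
Rewrite the product as 5·ln^4(x) / x^(-1/2) and apply L'Hôpital, or use the standard hierarchy x^(-1/2) ≫ |ln x|^4 as x → 0⁺.
The indeterminate product → 0, so the limit = 0.

Final answer: 0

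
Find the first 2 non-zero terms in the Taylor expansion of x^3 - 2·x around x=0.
x^3 - 2·x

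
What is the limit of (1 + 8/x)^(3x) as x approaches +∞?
As x → +∞: write (1 + 8/x)^(3x) = ((1 + 8/x)^x)^3 → (e^8)^3 = e^24.
Limit = e^(24).

Final answer: e^(24)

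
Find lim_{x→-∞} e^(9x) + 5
Evaluate the dominant behaviour as x → -∞; each term tends to a finite value or vanishes.
Limit = 5.

Final answer: 5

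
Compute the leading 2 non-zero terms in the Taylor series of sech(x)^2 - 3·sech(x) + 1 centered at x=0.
x^2/2 - 1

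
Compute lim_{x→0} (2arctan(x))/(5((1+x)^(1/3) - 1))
Both numerator and denominator → 0 as x → 0; this is a 0/0 indeterminate form.
Expand each to leading order near x = 0: numerator ~ 2·x, denominator ~ 5·x/3.
The limit of the ratio is 6/5.

Final answer: 6/5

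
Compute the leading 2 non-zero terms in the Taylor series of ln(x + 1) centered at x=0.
-x^2/2 + x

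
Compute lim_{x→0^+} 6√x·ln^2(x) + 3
The product is a 0·∞ indeterminate form at x → 0⁺.
Rewrite the product as 6·ln^2(x) / x^(-1/2) and apply L'Hôpital, or use the standard hierarchy x^(-1/2) ≫ |ln x|^2 as x → 0⁺.
The indeterminate product → 0, so the limit = 3.

Final answer: 3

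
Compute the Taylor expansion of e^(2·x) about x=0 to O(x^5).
2·x^4/3 + 4·x^3/3 + 2·x^2 + 2·x + 1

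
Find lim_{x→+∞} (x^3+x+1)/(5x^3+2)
This is an ∞/∞ indeterminate form as x → +∞.
Divide numerator and denominator by x^3 and let the lower-order terms vanish; the leading terms give 1/5.
Limit = 1/5.

Final answer: 1/5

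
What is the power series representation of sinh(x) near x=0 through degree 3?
x^3/6 + x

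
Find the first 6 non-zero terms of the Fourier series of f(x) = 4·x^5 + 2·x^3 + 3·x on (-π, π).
(-156·π^2 + 8·π^4 + 942)·sin(x) + (-4·π^4 - 30 + 18·π^2)·sin(2·x) + (-124·π^2/27 + 410/81 + 8·π^4/3)·sin(3·x) + (-2·π^4 - 33/16 + 3·π^2/2)·sin(4·x) + (-12·π^2/25 + 822/625 + 8·π^4/5)·sin(5·x) + (-4·π^4/3 - 82/81 + 2·π^2/27)·sin(6·x)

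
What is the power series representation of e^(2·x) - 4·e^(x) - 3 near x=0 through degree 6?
x^6/12 + 7·x^5/30 + x^4/2 + 2·x^3/3 - 2·x - 6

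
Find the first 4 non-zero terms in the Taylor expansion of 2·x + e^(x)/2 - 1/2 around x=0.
x^4/48 + x^3/12 + x^2/4 + 5·x/2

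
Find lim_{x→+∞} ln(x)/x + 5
Evaluate the dominant behaviour as x → +∞; each term tends to a finite value or vanishes.
Limit = 5.

Final answer: 5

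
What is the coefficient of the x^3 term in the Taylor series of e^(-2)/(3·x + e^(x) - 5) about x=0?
Expand to order 3: e^(-2)/(3·x + e^(x) - 5) = -31·x^3·e^(-2)/96 - 9·x^2·e^(-2)/32 - x·e^(-2)/4 - e^(-2)/4 + O(x^4).
The coefficient of x^3 is -31·e^(-2)/96.

Final answer: -31·e^(-2)/96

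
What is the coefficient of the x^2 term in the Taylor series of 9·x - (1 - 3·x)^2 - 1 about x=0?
Expand to order 2: 9·x - (1 - 3·x)^2 - 1 = -9·x^2 + 15·x - 2 + O(x^3).
The coefficient of x^2 is -9.

Final answer: -9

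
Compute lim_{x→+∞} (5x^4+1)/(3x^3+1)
This is an ∞/∞ indeterminate form as x → +∞.
Divide numerator and denominator by x^4 and let the lower-order terms vanish; the numerator's degree 4 exceeds the denominator's degree 3, so the quotient diverges.
Limit = ∞.

Final answer: ∞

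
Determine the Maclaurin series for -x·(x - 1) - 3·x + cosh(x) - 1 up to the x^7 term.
x^6/720 + x^4/24 - x^2/2 - 2·x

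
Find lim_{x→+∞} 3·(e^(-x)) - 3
Evaluate the dominant behaviour as x → +∞; each term tends to a finite value or vanishes.
Limit = -3.

Final answer: -3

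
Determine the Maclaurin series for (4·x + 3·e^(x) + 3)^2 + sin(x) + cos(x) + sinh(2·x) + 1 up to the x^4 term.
259·x^4/24 + 169·x^3/6 + 133·x^2/2 + 87·x + 38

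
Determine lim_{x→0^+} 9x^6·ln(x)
This is a 0·∞ indeterminate form at x → 0⁺.
Rewrite the product as 9·ln(x) / x^(-6) and apply L'Hôpital, or use the standard hierarchy x^(-6) ≫ |ln x| as x → 0⁺.
The indeterminate product → 0, so the limit = 0.

Final answer: 0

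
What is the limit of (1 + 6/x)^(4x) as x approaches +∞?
As x → +∞: write (1 + 6/x)^(4x) = ((1 + 6/x)^x)^4 → (e^6)^4 = e^24.
Limit = e^(24).

Final answer: e^(24)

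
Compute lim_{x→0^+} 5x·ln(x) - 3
The product is a 0·∞ indeterminate form at x → 0⁺.
Rewrite the product as 5·ln(x) / x^(-1) and apply L'Hôpital, or use the standard hierarchy x^(-1) ≫ |ln x| as x → 0⁺.
The indeterminate product → 0, so the limit = -3.

Final answer: -3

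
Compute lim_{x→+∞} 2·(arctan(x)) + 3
Evaluate the dominant behaviour as x → +∞; each term tends to a finite value or vanishes.
Limit = 3 + π.

Final answer: 3 + π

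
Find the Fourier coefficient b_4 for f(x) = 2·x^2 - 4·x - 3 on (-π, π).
b_4 = (1/π) ∫_{-π}^{π} f(x)·sin(4x) dx.
Evaluate the integral (use parity and integration by parts as needed): b_4 = 2.

Final answer: 2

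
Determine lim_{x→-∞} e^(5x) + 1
Evaluate the dominant behaviour as x → -∞; each term tends to a finite value or vanishes.
Limit = 1.

Final answer: 1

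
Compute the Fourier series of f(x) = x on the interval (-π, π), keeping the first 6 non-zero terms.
2·sin(x) - sin(2·x) + 2·sin(3·x)/3 - sin(4·x)/2 + 2·sin(5·x)/5 - sin(6·x)/3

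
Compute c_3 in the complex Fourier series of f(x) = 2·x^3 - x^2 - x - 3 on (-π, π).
Compute the real Fourier coefficients first: a_3 = 4/9, b_3 = -14/9 + 4·π^2/3.
Then c_3 = (a_3 − i·b_3)/2 = 2/9 - 2·i·π^2/3 + 7·i/9.

Final answer: 2/9 - 2·i·π^2/3 + 7·i/9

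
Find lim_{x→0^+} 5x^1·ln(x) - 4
The product is a 0·∞ indeterminate form at x → 0⁺.
Rewrite the product as 5·ln(x) / x^(-1) and apply L'Hôpital, or use the standard hierarchy x^(-1) ≫ |ln x| as x → 0⁺.
The indeterminate product → 0, so the limit = -4.

Final answer: -4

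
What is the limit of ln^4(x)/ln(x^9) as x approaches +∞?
This is an ∞/∞ indeterminate form as x → +∞.
Write ln(x^9) = 9·ln(x), reducing the quotient to ln^3(x)/9 → ∞.
Limit = ∞.

Final answer: ∞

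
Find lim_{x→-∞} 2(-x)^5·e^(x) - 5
The product is a 0·∞ indeterminate form at x → -∞.
Rewrite the product as 2(-x)^5 / e^(-x) (an ∞/∞ form) and apply L'Hôpital, or use the standard hierarchy e^(|x|) ≫ |(-x)^5| as x → -∞.
The indeterminate product → 0, so the limit = -5.

Final answer: -5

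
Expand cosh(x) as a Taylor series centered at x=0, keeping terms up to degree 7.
x^6/720 + x^4/24 + x^2/2 + 1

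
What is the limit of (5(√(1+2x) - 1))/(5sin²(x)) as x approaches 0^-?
Both numerator and denominator → 0 as x → 0^-; this is a 0/0 indeterminate form.
Expand each to leading order near x = 0: numerator ~ 5·x, denominator ~ 5·x^2.
The limit of the ratio is -∞.

Final answer: -∞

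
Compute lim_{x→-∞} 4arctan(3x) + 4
Evaluate the dominant behaviour as x → -∞; each term tends to a finite value or vanishes.
Limit = 4 - 2·π.

Final answer: 4 - 2·π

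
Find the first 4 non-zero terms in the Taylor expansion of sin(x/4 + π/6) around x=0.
-√(3)·x^3/768 - x^2/64 + √(3)·x/8 + 1/2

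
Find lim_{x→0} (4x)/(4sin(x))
Both numerator and denominator → 0 as x → 0; this is a 0/0 indeterminate form.
Expand each to leading order near x = 0: numerator ~ 4·x, denominator ~ 4·x.
The limit of the ratio is 1.

Final answer: 1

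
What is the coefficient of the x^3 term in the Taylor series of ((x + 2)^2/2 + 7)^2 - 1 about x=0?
Expand to order 3: ((x + 2)^2/2 + 7)^2 - 1 = 2·x^3 + 13·x^2 + 36·x + 80 + O(x^4).
The coefficient of x^3 is 2.

Final answer: 2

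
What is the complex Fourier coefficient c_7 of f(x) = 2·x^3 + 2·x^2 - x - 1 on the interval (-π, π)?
Compute the real Fourier coefficients first: a_7 = -8/49, b_7 = -122/343 + 4·π^2/7.
Then c_7 = (a_7 − i·b_7)/2 = -4/49 - 2·i·π^2/7 + 61·i/343.

Final answer: -4/49 - 2·i·π^2/7 + 61·i/343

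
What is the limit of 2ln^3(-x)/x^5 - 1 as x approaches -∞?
The quotient is an ∞/∞ indeterminate form as x → -∞.
Compare growth rates of the dominant terms (exponentials ≫ polynomials ≫ logarithms), or apply L'Hôpital's rule; the quotient → 0.
Adding the constant: 0 - 1 = -1. Limit = -1.

Final answer: -1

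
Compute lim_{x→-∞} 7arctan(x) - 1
Evaluate the dominant behaviour as x → -∞; each term tends to a finite value or vanishes.
Limit = -7·π/2 - 1.

Final answer: -7·π/2 - 1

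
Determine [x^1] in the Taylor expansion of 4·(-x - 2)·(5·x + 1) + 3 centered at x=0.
Expand to order 1: 4·(-x - 2)·(5·x + 1) + 3 = -44·x - 5 + O(x^2).
The coefficient of x^1 is -44.

Final answer: -44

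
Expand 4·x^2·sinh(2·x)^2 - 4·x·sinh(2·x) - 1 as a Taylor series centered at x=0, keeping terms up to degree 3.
-8·x^2 - 1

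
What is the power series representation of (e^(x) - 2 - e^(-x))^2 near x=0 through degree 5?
-x^5/15 + 4·x^4/3 - 4·x^3/3 + 4·x^2 - 8·x + 4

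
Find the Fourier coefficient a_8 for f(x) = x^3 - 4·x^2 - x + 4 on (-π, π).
a_8 = (1/π) ∫_{-π}^{π} f(x)·cos(8x) dx.
Evaluate the integral (use parity and integration by parts as needed): a_8 = -1/4.

Final answer: -1/4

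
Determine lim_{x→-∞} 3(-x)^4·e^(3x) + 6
The product is a 0·∞ indeterminate form at x → -∞.
Rewrite the product as 3(-x)^4 / e^(-3x) (an ∞/∞ form) and apply L'Hôpital, or use the standard hierarchy e^(3|x|) ≫ |(-x)^4| as x → -∞.
The indeterminate product → 0, so the limit = 6.

Final answer: 6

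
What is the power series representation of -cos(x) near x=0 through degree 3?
x^2/2 - 1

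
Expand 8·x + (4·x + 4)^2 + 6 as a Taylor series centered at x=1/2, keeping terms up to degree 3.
46 + 56·(x - 1/2) + 16·(x - 1/2)^2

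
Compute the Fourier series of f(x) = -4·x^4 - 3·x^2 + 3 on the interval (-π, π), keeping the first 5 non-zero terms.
(-180 + 32·π^2)·cos(x) + (9 - 8·π^2)·cos(2·x) + (-28/27 + 32·π^2/9)·cos(3·x) - 2·π^2·cos(4·x) - 4·π^4/5 - π^2 + 3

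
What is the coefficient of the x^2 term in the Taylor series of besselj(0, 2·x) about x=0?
Expand to order 2: besselj(0, 2·x) = 1 - x^2 + O(x^3).
The coefficient of x^2 is -1.

Final answer: -1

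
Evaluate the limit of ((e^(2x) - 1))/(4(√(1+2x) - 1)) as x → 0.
Both numerator and denominator → 0 as x → 0; this is a 0/0 indeterminate form.
Expand each to leading order near x = 0: numerator ~ 2·x, denominator ~ 4·x.
The limit of the ratio is 1/2.

Final answer: 1/2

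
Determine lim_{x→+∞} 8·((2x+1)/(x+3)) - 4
Evaluate the dominant behaviour as x → +∞; each term tends to a finite value or vanishes.
Limit = 12.

Final answer: 12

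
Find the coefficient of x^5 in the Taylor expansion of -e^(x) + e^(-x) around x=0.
Expand to order 5: -e^(x) + e^(-x) = -x^5/60 - x^3/3 - 2·x + O(x^6).
The coefficient of x^5 is -1/60.

Final answer: -1/60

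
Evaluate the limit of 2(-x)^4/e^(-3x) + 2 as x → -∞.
The quotient is an ∞/∞ indeterminate form as x → -∞.
Compare growth rates of the dominant terms (exponentials ≫ polynomials ≫ logarithms), or apply L'Hôpital's rule; the quotient → 0.
Adding the constant: 0 + 2 = 2. Limit = 2.

Final answer: 2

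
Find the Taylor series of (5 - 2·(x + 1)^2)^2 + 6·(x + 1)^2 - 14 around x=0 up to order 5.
4·x^4 + 16·x^3 + 10·x^2 - 12·x + 1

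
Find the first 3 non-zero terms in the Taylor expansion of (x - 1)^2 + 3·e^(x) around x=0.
5·x^2/2 + x + 4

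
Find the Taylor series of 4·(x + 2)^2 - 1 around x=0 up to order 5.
4·x^2 + 16·x + 15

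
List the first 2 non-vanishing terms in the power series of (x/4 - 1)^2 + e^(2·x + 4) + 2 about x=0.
x·(-1/2 + 2·e^(4)) + 3 + e^(4)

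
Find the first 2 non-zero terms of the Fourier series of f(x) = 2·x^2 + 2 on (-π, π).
-8·cos(x) + 2 + 2·π^2/3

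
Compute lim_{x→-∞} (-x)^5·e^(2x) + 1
The product is a 0·∞ indeterminate form at x → -∞.
Rewrite the product as (-x)^5 / e^(-2x) (an ∞/∞ form) and apply L'Hôpital, or use the standard hierarchy e^(2|x|) ≫ |(-x)^5| as x → -∞.
The indeterminate product → 0, so the limit = 1.

Final answer: 1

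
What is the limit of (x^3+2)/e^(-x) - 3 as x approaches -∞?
The quotient is an ∞/∞ indeterminate form as x → -∞.
Compare growth rates of the dominant terms (exponentials ≫ polynomials ≫ logarithms), or apply L'Hôpital's rule; the quotient → 0.
Adding the constant: 0 - 3 = -3. Limit = -3.

Final answer: -3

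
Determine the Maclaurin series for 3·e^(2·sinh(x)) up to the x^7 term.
989·x^7/840 + 28·x^6/15 + 57·x^5/20 + 4·x^4 + 5·x^3 + 6·x^2 + 6·x + 3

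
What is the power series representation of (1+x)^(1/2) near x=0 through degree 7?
33·x^7/2048 - 21·x^6/1024 + 7·x^5/256 - 5·x^4/128 + x^3/16 - x^2/8 + x/2 + 1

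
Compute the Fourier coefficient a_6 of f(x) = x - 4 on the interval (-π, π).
a_6 = (1/π) ∫_{-π}^{π} f(x)·cos(6x) dx.
Evaluate the integral (use parity and integration by parts as needed): a_6 = 0.

Final answer: 0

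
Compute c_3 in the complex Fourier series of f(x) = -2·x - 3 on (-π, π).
Compute the real Fourier coefficients first: a_3 = 0, b_3 = -4/3.
Then c_3 = (a_3 − i·b_3)/2 = 2·i/3.

Final answer: 2·i/3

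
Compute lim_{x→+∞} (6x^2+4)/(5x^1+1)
This is an ∞/∞ indeterminate form as x → +∞.
Divide numerator and denominator by x^2 and let the lower-order terms vanish; the numerator's degree 2 exceeds the denominator's degree 1, so the quotient diverges.
Limit = ∞.

Final answer: ∞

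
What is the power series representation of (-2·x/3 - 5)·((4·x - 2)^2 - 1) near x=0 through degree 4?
-32·x^3/3 - 208·x^2/3 + 78·x - 15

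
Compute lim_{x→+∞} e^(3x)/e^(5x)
This is an ∞/∞ indeterminate form as x → +∞.
Rewrite e^(3x)/e^(5x) = e^((3−5)x) = e^(-2x); the exponent coefficient is -2 < 0 so e^(-2x) → 0.
Limit = 0.

Final answer: 0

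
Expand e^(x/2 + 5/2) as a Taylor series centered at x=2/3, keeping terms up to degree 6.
e^(17/6) + e^(17/6)·(x - 2/3)/2 + e^(17/6)·(x - 2/3)^2/8 + e^(17/6)·(x - 2/3)^3/48 + e^(17/6)·(x - 2/3)^4/384 + e^(17/6)·(x - 2/3)^5/3840 + e^(17/6)·(x - 2/3)^6/46080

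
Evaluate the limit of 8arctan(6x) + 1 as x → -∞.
Evaluate the dominant behaviour as x → -∞; each term tends to a finite value or vanishes.
Limit = 1 - 4·π.

Final answer: 1 - 4·π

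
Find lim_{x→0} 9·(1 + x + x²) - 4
Direct substitution at x = 0 gives 5.

Final answer: 5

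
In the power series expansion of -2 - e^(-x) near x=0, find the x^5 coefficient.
Expand to order 5: -2 - e^(-x) = x^5/120 - x^4/24 + x^3/6 - x^2/2 + x - 3 + O(x^6).
The coefficient of x^5 is 1/120.

Final answer: 1/120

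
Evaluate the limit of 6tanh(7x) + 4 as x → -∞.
Evaluate the dominant behaviour as x → -∞; each term tends to a finite value or vanishes.
Limit = -2.

Final answer: -2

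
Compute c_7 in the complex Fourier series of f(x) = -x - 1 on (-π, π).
Compute the real Fourier coefficients first: a_7 = 0, b_7 = -2/7.
Then c_7 = (a_7 − i·b_7)/2 = i/7.

Final answer: i/7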